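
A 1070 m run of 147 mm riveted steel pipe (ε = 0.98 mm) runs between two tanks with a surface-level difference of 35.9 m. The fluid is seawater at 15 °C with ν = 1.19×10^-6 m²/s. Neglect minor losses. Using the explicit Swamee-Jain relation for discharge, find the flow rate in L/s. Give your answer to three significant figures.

Q ≈ 28.8 L/s

Swamee-Jain (Type II): Q = -0.965·√(gD⁵h_f/L)·ln[ε/(3.7D) + √(3.17ν²L/(gD³h_f))]
√(gD⁵h_f/L) = √(9.81·0.147⁵·35.9/1070) = 0.004753
ε/(3.7D) = 0.00180; √(3.17ν²L/(gD³h_f)) = 6.55×10^-5
Q = -0.965·0.004753·ln(0.001867) = 0.02882 m³/s
Check: V = 1.70 m/s, Re = 2.10×10^5, f = 0.03373, h_f = 36.1 m ≈ 35.9 m ✓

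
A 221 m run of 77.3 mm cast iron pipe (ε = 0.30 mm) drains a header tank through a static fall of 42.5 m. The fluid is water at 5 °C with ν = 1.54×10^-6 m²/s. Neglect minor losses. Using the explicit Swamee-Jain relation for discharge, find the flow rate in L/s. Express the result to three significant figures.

Swamee-Jain (Type II): Q = -0.965·√(gD⁵h_f/L)·ln[ε/(3.7D) + √(3.17ν²L/(gD³h_f))]
√(gD⁵h_f/L) = √(9.81·0.0773⁵·42.5/221) = 0.002282
ε/(3.7D) = 0.00105; √(3.17ν²L/(gD³h_f)) = 9.29×10^-5
Q = -0.965·0.002282·ln(0.001142) = 0.01492 m³/s
Check: V = 3.18 m/s, Re = 1.60×10^5, f = 0.02907, h_f = 42.8 m ≈ 42.5 m ✓

Q ≈ 14.9 L/s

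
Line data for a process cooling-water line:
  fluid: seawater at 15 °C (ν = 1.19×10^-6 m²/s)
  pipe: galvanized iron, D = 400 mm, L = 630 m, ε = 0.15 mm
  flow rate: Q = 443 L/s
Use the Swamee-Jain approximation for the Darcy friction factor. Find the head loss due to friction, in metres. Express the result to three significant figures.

h_f ≈ 16.3 m

V = 4Q/(πD²) = 4·0.443/(π·0.400²) = 3.525 m/s
Re = VD/ν = 3.525·0.400/1.19×10^-6 = 1.18×10^6 → turbulent
ε/D = 0.15/400 = 3.75×10^-4
Swamee-Jain: f = 0.01629
h_f = f(L/D)V²/(2g) = 0.01629·(630/0.400)·3.525²/(2·9.81) = 16.25 m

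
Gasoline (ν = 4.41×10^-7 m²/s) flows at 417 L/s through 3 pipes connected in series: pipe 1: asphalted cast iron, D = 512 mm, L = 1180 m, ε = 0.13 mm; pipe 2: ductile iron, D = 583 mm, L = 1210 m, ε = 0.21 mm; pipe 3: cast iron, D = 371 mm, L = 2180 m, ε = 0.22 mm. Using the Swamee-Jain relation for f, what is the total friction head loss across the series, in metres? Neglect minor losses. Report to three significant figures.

Pipe 1: V = 2.025 m/s, Re = 2.35×10^6, ε/D = 2.54×10^-4, f = 0.01486, h_1 = f(L/D)V²/2g = 7.162 m
Pipe 2: V = 1.562 m/s, Re = 2.07×10^6, ε/D = 3.60×10^-4, f = 0.01593, h_2 = f(L/D)V²/2g = 4.112 m
Pipe 3: V = 3.857 m/s, Re = 3.25×10^6, ε/D = 5.93×10^-4, f = 0.01755, h_3 = f(L/D)V²/2g = 78.21 m
Series → Q common, losses add: H = Σh = 89.49 m

H ≈ 89.5 m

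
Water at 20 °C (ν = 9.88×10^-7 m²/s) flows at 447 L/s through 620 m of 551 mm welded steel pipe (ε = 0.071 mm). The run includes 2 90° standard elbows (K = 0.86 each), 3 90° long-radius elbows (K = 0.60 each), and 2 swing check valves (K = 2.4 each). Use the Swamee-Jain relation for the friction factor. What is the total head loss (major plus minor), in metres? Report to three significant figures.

H_L ≈ 4.29 m

V = 4Q/(πD²) = 1.875 m/s; V²/2g = 0.1791 m
Re = 1.05×10^6, ε/D = 1.29×10^-4 → f = 0.01387 (Swamee-Jain)
Major: h_f = f(L/D)·V²/2g = 0.01387·1125·0.1791 = 2.795 m
Minor: ΣK = 8.32; h_m = ΣK·V²/2g = 1.490 m
Total H_L = 2.795 + 1.490 = 4.285 m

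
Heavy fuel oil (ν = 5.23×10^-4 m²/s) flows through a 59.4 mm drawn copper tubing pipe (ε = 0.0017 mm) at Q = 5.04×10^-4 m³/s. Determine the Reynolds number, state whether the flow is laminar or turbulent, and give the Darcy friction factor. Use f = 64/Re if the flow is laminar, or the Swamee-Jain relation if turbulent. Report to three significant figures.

V = 4Q/(πD²) = 0.1819 m/s
Re = VD/ν = 0.1819·0.0594/5.23×10^-4 = 20.7
Re < 2300 → laminar → f = 64/Re = 3.098

Re ≈ 20.7; laminar; f = 64/Re ≈ 3.10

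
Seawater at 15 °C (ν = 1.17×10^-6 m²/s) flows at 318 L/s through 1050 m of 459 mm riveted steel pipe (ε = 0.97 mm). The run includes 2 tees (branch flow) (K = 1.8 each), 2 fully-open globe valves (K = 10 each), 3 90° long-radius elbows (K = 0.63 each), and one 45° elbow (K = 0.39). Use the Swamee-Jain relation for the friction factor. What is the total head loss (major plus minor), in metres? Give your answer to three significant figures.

V = 4Q/(πD²) = 1.922 m/s; V²/2g = 0.1882 m
Re = 7.54×10^5, ε/D = 0.00211 → f = 0.02409 (Swamee-Jain)
Major: h_f = f(L/D)·V²/2g = 0.02409·2288·0.1882 = 10.37 m
Minor: ΣK = 25.9; h_m = ΣK·V²/2g = 4.872 m
Total H_L = 10.37 + 4.872 = 15.25 m

H_L ≈ 15.2 m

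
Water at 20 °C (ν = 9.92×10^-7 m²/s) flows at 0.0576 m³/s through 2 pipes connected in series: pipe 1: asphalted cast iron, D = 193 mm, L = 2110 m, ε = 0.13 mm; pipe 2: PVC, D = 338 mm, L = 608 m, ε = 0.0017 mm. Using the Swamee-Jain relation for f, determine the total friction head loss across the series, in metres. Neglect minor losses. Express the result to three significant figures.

Pipe 1: V = 1.969 m/s, Re = 3.83×10^5, ε/D = 6.74×10^-4, f = 0.01901, h_1 = f(L/D)V²/2g = 41.06 m
Pipe 2: V = 0.6419 m/s, Re = 2.19×10^5, ε/D = 5.03×10^-6, f = 0.01531, h_2 = f(L/D)V²/2g = 0.5786 m
Series → Q common, losses add: H = Σh = 41.64 m

H ≈ 41.6 m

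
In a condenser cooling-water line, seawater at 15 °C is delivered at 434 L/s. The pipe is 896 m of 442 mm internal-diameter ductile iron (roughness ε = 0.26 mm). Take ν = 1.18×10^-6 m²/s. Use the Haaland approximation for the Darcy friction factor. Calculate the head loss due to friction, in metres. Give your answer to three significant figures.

V = 4Q/(πD²) = 4·0.434/(π·0.442²) = 2.828 m/s
Re = VD/ν = 2.828·0.442/1.18×10^-6 = 1.06×10^6 → turbulent
ε/D = 0.26/442 = 5.88×10^-4
Haaland: f = 0.01773
h_f = f(L/D)V²/(2g) = 0.01773·(896/0.442)·2.828²/(2·9.81) = 14.66 m

h_f ≈ 14.7 m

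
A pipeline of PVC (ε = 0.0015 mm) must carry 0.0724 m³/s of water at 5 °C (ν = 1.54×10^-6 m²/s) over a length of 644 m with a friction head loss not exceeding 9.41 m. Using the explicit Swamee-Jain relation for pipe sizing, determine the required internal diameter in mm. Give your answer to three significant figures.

Swamee-Jain (Type III): D = 0.66·[ε^1.25·(LQ²/(gh_f))^4.75 + ν·Q^9.4·(L/(gh_f))^5.2]^0.04
LQ²/(gh_f) = 0.03657; L/(gh_f) = 6.976
Term 1 = ε^1.25·(…)^4.75 = 7.85×10^-15; Term 2 = ν·Q^9.4·(…)^5.2 = 7.18×10^-13
D = 0.66·(7.85×10^-15 + 7.18×10^-13)^0.04 = 0.2158 m = 216 mm
Check: V = 1.98 m/s, Re = 2.77×10^5, f = 0.01467, h_f = 8.75 m ≈ 9.41 m ✓

D ≈ 216 mm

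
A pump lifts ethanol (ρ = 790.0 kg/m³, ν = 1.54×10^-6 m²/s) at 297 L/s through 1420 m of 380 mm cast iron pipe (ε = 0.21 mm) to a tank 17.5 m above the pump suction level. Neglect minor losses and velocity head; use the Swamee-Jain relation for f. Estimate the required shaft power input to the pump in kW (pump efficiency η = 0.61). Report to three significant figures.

P_shaft ≈ 154 kW

V = 4Q/(πD²) = 2.619 m/s; Re = 6.46×10^5; ε/D = 5.53×10^-4; f = 0.01790
h_f = f(L/D)V²/2g = 23.38 m
Total head H = z + h_f = 17.5 + 23.38 = 40.88 m
P_hyd = ρgQH = 790.0·9.81·0.297·40.88 = 94.10 kW
P_shaft = P_hyd/η = 94.10/0.61 = 154.3 kW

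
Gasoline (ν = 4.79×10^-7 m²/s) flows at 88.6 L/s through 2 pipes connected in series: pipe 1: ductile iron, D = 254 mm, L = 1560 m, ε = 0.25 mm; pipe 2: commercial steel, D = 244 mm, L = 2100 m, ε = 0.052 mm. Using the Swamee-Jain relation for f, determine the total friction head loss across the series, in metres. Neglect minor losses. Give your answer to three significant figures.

H ≈ 42.7 m

Pipe 1: V = 1.749 m/s, Re = 9.27×10^5, ε/D = 9.84×10^-4, f = 0.01998, h_1 = f(L/D)V²/2g = 19.13 m
Pipe 2: V = 1.895 m/s, Re = 9.65×10^5, ε/D = 2.13×10^-4, f = 0.01494, h_2 = f(L/D)V²/2g = 23.53 m
Series → Q common, losses add: H = Σh = 42.66 m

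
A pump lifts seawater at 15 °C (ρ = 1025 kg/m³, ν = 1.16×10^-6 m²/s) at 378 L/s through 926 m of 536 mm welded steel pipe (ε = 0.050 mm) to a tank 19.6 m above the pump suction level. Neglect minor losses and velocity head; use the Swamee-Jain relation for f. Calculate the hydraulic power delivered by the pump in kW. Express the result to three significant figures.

V = 4Q/(πD²) = 1.675 m/s; Re = 7.74×10^5; ε/D = 9.33×10^-5; f = 0.01373
h_f = f(L/D)V²/2g = 3.392 m
Total head H = z + h_f = 19.6 + 3.392 = 22.99 m
P_hyd = ρgQH = 1025·9.81·0.378·22.99 = 87.39 kW

P_hyd ≈ 87.4 kW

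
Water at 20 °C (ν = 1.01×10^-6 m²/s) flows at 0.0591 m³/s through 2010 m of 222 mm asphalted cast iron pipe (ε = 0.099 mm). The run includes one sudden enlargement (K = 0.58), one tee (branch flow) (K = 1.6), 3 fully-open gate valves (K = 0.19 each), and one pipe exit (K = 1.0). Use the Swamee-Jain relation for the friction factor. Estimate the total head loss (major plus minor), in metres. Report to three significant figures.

H_L ≈ 19.7 m

V = 4Q/(πD²) = 1.527 m/s; V²/2g = 0.1188 m
Re = 3.36×10^5, ε/D = 4.46×10^-4 → f = 0.01786 (Swamee-Jain)
Major: h_f = f(L/D)·V²/2g = 0.01786·9054·0.1188 = 19.22 m
Minor: ΣK = 3.75; h_m = ΣK·V²/2g = 0.4456 m
Total H_L = 19.22 + 0.4456 = 19.66 m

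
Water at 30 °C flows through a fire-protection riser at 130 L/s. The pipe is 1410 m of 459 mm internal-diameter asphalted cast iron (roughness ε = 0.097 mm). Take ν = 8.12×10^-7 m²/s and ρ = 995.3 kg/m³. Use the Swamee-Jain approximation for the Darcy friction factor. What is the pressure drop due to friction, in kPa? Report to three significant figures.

Δp ≈ 14.9 kPa

V = 4Q/(πD²) = 4·0.130/(π·0.459²) = 0.7856 m/s
Re = VD/ν = 0.7856·0.459/8.12×10^-7 = 4.44×10^5 → turbulent
ε/D = 0.097/459 = 2.11×10^-4
Swamee-Jain: f = 0.01578
h_f = f(L/D)V²/(2g) = 0.01578·(1410/0.459)·0.7856²/(2·9.81) = 1.525 m
Δp = ρg·h_f = 995.3·9.81·1.525 = 14.89 kPa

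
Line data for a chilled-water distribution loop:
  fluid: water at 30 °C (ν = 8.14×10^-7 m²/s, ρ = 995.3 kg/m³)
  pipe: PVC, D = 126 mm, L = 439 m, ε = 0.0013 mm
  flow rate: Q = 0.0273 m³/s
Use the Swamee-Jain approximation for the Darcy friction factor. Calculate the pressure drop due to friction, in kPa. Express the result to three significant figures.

Δp ≈ 118 kPa

V = 4Q/(πD²) = 4·0.0273/(π·0.126²) = 2.189 m/s
Re = VD/ν = 2.189·0.126/8.14×10^-7 = 3.39×10^5 → turbulent
ε/D = 0.0013/126 = 1.03×10^-5
Swamee-Jain: f = 0.01418
h_f = f(L/D)V²/(2g) = 0.01418·(439/0.126)·2.189²/(2·9.81) = 12.07 m
Δp = ρg·h_f = 995.3·9.81·12.07 = 117.9 kPa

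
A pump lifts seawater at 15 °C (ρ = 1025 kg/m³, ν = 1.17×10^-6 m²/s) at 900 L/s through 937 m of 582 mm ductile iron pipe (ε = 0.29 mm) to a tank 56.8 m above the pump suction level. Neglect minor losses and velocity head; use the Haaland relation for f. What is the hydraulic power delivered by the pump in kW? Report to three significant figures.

P_hyd ≈ 658 kW

V = 4Q/(πD²) = 3.383 m/s; Re = 1.68×10^6; ε/D = 4.98×10^-4; f = 0.01699
h_f = f(L/D)V²/2g = 15.95 m
Total head H = z + h_f = 56.8 + 15.95 = 72.75 m
P_hyd = ρgQH = 1025·9.81·0.900·72.75 = 658.4 kW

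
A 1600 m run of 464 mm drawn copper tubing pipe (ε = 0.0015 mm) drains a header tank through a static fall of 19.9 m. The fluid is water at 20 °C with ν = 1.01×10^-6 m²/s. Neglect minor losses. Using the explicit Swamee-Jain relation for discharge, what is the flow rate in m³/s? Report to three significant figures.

Q ≈ 0.542 m³/s

Swamee-Jain (Type II): Q = -0.965·√(gD⁵h_f/L)·ln[ε/(3.7D) + √(3.17ν²L/(gD³h_f))]
√(gD⁵h_f/L) = √(9.81·0.464⁵·19.9/1600) = 0.05123
ε/(3.7D) = 8.74×10^-7; √(3.17ν²L/(gD³h_f)) = 1.63×10^-5
Q = -0.965·0.05123·ln(1.716×10^-5) = 0.5424 m³/s
Check: V = 3.21 m/s, Re = 1.47×10^6, f = 0.01099, h_f = 19.9 m ≈ 19.9 m ✓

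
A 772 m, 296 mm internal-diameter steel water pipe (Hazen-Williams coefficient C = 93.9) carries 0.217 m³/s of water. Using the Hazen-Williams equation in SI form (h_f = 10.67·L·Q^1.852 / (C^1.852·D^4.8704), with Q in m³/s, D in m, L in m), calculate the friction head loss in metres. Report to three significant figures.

h_f ≈ 40.6 m

h_f = 10.67·772·0.217^1.852 / (93.9^1.852·0.296^4.8704) = 40.60 m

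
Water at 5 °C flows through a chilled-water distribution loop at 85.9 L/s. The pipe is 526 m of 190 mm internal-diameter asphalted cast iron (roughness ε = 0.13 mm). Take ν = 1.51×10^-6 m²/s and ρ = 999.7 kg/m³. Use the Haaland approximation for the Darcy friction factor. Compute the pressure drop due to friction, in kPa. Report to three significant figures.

Δp ≈ 239 kPa

V = 4Q/(πD²) = 4·0.0859/(π·0.190²) = 3.030 m/s
Re = VD/ν = 3.030·0.190/1.51×10^-6 = 3.81×10^5 → turbulent
ε/D = 0.13/190 = 6.84×10^-4
Haaland: f = 0.01885
h_f = f(L/D)V²/(2g) = 0.01885·(526/0.190)·3.030²/(2·9.81) = 24.42 m
Δp = ρg·h_f = 999.7·9.81·24.42 = 239.5 kPa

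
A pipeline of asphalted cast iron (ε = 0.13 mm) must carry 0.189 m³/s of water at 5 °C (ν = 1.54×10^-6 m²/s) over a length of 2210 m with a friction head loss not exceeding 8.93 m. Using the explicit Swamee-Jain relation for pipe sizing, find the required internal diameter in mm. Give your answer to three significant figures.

D ≈ 421 mm

Swamee-Jain (Type III): D = 0.66·[ε^1.25·(LQ²/(gh_f))^4.75 + ν·Q^9.4·(L/(gh_f))^5.2]^0.04
LQ²/(gh_f) = 0.9011; L/(gh_f) = 25.23
Term 1 = ε^1.25·(…)^4.75 = 8.47×10^-6; Term 2 = ν·Q^9.4·(…)^5.2 = 4.74×10^-6
D = 0.66·(8.47×10^-6 + 4.74×10^-6)^0.04 = 0.4211 m = 421 mm
Check: V = 1.36 m/s, Re = 3.71×10^5, f = 0.01681, h_f = 8.28 m ≈ 8.93 m ✓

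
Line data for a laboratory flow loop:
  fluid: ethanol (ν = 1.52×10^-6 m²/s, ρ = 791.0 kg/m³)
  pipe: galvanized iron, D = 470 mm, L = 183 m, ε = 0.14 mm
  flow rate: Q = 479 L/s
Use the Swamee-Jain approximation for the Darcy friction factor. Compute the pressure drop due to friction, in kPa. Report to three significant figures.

V = 4Q/(πD²) = 4·0.479/(π·0.470²) = 2.761 m/s
Re = VD/ν = 2.761·0.470/1.52×10^-6 = 8.54×10^5 → turbulent
ε/D = 0.14/470 = 2.98×10^-4
Swamee-Jain: f = 0.01585
h_f = f(L/D)V²/(2g) = 0.01585·(183/0.470)·2.761²/(2·9.81) = 2.398 m
Δp = ρg·h_f = 791.0·9.81·2.398 = 18.61 kPa

Δp ≈ 18.6 kPa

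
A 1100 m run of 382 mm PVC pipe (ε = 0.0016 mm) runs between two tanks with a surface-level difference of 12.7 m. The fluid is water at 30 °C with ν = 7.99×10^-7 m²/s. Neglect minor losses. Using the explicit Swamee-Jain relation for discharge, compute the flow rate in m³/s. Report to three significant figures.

Swamee-Jain (Type II): Q = -0.965·√(gD⁵h_f/L)·ln[ε/(3.7D) + √(3.17ν²L/(gD³h_f))]
√(gD⁵h_f/L) = √(9.81·0.382⁵·12.7/1100) = 0.03035
ε/(3.7D) = 1.13×10^-6; √(3.17ν²L/(gD³h_f)) = 1.79×10^-5
Q = -0.965·0.03035·ln(1.904×10^-5) = 0.3184 m³/s
Check: V = 2.78 m/s, Re = 1.33×10^6, f = 0.01120, h_f = 12.7 m ≈ 12.7 m ✓

Q ≈ 0.318 m³/s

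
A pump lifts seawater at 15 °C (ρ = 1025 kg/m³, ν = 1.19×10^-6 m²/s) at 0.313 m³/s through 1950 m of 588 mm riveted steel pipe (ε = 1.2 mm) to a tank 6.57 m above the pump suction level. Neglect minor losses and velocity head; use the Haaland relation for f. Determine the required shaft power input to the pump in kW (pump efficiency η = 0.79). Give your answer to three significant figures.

P_shaft ≈ 47.5 kW

V = 4Q/(πD²) = 1.153 m/s; Re = 5.70×10^5; ε/D = 0.00204; f = 0.02387
h_f = f(L/D)V²/2g = 5.361 m
Total head H = z + h_f = 6.57 + 5.361 = 11.93 m
P_hyd = ρgQH = 1025·9.81·0.313·11.93 = 37.55 kW
P_shaft = P_hyd/η = 37.55/0.79 = 47.53 kW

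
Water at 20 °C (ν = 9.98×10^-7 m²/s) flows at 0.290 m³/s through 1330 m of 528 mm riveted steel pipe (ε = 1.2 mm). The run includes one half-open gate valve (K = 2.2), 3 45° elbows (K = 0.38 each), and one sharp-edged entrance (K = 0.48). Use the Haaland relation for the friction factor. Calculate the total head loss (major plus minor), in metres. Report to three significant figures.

V = 4Q/(πD²) = 1.324 m/s; V²/2g = 0.08941 m
Re = 7.01×10^5, ε/D = 0.00227 → f = 0.02450 (Haaland)
Major: h_f = f(L/D)·V²/2g = 0.02450·2519·0.08941 = 5.517 m
Minor: ΣK = 3.82; h_m = ΣK·V²/2g = 0.3415 m
Total H_L = 5.517 + 0.3415 = 5.859 m

H_L ≈ 5.86 m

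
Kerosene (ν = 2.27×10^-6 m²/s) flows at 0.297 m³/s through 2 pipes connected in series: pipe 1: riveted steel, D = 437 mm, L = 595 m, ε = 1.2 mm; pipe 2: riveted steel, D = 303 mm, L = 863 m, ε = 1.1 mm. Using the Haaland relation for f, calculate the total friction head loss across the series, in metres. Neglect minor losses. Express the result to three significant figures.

H ≈ 75.7 m

Pipe 1: V = 1.980 m/s, Re = 3.81×10^5, ε/D = 0.00275, f = 0.02592, h_1 = f(L/D)V²/2g = 7.052 m
Pipe 2: V = 4.119 m/s, Re = 5.50×10^5, ε/D = 0.00363, f = 0.02788, h_2 = f(L/D)V²/2g = 68.65 m
Series → Q common, losses add: H = Σh = 75.71 m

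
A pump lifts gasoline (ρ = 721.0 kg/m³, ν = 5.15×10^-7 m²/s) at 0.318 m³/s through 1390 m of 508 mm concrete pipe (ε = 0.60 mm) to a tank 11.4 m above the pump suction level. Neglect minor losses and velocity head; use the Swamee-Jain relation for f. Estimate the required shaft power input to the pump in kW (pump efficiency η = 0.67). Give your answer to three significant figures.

V = 4Q/(πD²) = 1.569 m/s; Re = 1.55×10^6; ε/D = 0.00118; f = 0.02070
h_f = f(L/D)V²/2g = 7.106 m
Total head H = z + h_f = 11.4 + 7.106 = 18.51 m
P_hyd = ρgQH = 721.0·9.81·0.318·18.51 = 41.62 kW
P_shaft = P_hyd/η = 41.62/0.67 = 62.12 kW

P_shaft ≈ 62.1 kW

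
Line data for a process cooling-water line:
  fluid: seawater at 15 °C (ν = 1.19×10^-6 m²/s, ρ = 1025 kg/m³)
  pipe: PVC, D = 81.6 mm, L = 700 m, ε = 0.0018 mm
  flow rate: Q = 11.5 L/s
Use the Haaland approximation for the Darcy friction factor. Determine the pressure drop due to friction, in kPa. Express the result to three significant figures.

V = 4Q/(πD²) = 4·0.0115/(π·0.0816²) = 2.199 m/s
Re = VD/ν = 2.199·0.0816/1.19×10^-6 = 1.51×10^5 → turbulent
ε/D = 0.0018/81.6 = 2.21×10^-5
Haaland: f = 0.01650
h_f = f(L/D)V²/(2g) = 0.01650·(700/0.0816)·2.199²/(2·9.81) = 34.89 m
Δp = ρg·h_f = 1025·9.81·34.89 = 350.8 kPa

Δp ≈ 351 kPa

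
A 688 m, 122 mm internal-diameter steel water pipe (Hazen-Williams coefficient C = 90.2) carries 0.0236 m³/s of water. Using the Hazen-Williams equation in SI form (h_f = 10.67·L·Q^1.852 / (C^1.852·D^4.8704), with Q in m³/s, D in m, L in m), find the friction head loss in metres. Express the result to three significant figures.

h_f = 10.67·688·0.0236^1.852 / (90.2^1.852·0.122^4.8704) = 47.99 m

h_f ≈ 48.0 m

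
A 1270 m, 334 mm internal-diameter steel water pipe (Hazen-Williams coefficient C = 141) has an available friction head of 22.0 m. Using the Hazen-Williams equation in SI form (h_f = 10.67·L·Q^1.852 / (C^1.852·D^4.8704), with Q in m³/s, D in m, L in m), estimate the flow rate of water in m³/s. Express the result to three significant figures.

Q ≈ 0.246 m³/s

Rearranging: Q = [h_f·C^1.852·D^4.8704 / (10.67·L)]^(1/1.852)
Q = [22.0·141^1.852·0.334^4.8704 / (10.67·1270)]^0.540 = 0.2458 m³/s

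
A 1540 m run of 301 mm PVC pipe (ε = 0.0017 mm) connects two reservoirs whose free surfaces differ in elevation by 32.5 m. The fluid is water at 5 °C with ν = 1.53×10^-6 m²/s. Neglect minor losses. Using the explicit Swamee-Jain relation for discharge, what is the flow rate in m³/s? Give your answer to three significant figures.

Q ≈ 0.222 m³/s

Swamee-Jain (Type II): Q = -0.965·√(gD⁵h_f/L)·ln[ε/(3.7D) + √(3.17ν²L/(gD³h_f))]
√(gD⁵h_f/L) = √(9.81·0.301⁵·32.5/1540) = 0.02262
ε/(3.7D) = 1.53×10^-6; √(3.17ν²L/(gD³h_f)) = 3.63×10^-5
Q = -0.965·0.02262·ln(3.778×10^-5) = 0.2223 m³/s
Check: V = 3.12 m/s, Re = 6.14×10^5, f = 0.01272, h_f = 32.4 m ≈ 32.5 m ✓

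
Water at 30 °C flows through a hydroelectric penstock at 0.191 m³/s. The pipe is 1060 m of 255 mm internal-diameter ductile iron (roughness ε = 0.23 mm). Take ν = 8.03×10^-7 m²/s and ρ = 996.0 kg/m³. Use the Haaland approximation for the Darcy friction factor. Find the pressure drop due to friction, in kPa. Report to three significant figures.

Δp ≈ 563 kPa

V = 4Q/(πD²) = 4·0.191/(π·0.255²) = 3.740 m/s
Re = VD/ν = 3.740·0.255/8.03×10^-7 = 1.19×10^6 → turbulent
ε/D = 0.23/255 = 9.02×10^-4
Haaland: f = 0.01943
h_f = f(L/D)V²/(2g) = 0.01943·(1060/0.255)·3.740²/(2·9.81) = 57.59 m
Δp = ρg·h_f = 996.0·9.81·57.59 = 562.7 kPa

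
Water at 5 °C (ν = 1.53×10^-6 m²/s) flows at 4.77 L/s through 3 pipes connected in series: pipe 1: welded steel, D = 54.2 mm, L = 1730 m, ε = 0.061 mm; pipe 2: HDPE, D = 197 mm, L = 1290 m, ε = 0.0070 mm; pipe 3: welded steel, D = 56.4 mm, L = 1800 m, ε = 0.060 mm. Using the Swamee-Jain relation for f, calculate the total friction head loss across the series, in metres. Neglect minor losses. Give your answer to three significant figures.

H ≈ 302 m

Pipe 1: V = 2.067 m/s, Re = 7.32×10^4, ε/D = 0.00113, f = 0.02347, h_1 = f(L/D)V²/2g = 163.2 m
Pipe 2: V = 0.1565 m/s, Re = 2.01×10^4, ε/D = 3.55×10^-5, f = 0.02586, h_2 = f(L/D)V²/2g = 0.2113 m
Pipe 3: V = 1.909 m/s, Re = 7.04×10^4, ε/D = 0.00106, f = 0.02337, h_3 = f(L/D)V²/2g = 138.6 m
Series → Q common, losses add: H = Σh = 302.0 m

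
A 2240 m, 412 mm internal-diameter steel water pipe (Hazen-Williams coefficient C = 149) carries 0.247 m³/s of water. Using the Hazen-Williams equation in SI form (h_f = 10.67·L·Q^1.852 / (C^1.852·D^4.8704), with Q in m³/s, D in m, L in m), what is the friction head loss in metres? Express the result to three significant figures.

h_f = 10.67·2240·0.247^1.852 / (149^1.852·0.412^4.8704) = 12.72 m

h_f ≈ 12.7 m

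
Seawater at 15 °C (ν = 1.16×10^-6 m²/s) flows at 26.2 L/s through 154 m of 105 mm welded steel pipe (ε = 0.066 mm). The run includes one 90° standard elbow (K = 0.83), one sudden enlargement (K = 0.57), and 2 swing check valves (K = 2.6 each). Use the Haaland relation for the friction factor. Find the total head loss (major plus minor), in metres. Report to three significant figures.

H_L ≈ 16.0 m

V = 4Q/(πD²) = 3.026 m/s; V²/2g = 0.4666 m
Re = 2.74×10^5, ε/D = 6.29×10^-4 → f = 0.01888 (Haaland)
Major: h_f = f(L/D)·V²/2g = 0.01888·1467·0.4666 = 12.92 m
Minor: ΣK = 6.60; h_m = ΣK·V²/2g = 3.080 m
Total H_L = 12.92 + 3.080 = 16.00 m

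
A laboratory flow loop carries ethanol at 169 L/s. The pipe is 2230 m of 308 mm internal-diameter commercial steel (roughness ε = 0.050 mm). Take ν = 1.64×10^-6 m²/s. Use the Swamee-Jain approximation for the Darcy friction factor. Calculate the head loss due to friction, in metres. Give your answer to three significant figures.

V = 4Q/(πD²) = 4·0.169/(π·0.308²) = 2.268 m/s
Re = VD/ν = 2.268·0.308/1.64×10^-6 = 4.26×10^5 → turbulent
ε/D = 0.050/308 = 1.62×10^-4
Swamee-Jain: f = 0.01539
h_f = f(L/D)V²/(2g) = 0.01539·(2230/0.308)·2.268²/(2·9.81) = 29.21 m

h_f ≈ 29.2 m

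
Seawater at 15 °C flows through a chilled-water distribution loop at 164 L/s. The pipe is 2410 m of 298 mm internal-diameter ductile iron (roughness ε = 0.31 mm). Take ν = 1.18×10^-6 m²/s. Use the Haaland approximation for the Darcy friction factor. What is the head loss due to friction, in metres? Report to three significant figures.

h_f ≈ 46.3 m

V = 4Q/(πD²) = 4·0.164/(π·0.298²) = 2.351 m/s
Re = VD/ν = 2.351·0.298/1.18×10^-6 = 5.94×10^5 → turbulent
ε/D = 0.31/298 = 0.00104
Haaland: f = 0.02030
h_f = f(L/D)V²/(2g) = 0.02030·(2410/0.298)·2.351²/(2·9.81) = 46.25 m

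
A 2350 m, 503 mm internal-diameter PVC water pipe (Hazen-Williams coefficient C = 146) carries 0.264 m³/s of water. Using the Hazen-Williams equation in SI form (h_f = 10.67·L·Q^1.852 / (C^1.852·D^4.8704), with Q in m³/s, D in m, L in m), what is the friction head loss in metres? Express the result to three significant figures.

h_f ≈ 5.93 m

h_f = 10.67·2350·0.264^1.852 / (146^1.852·0.503^4.8704) = 5.931 m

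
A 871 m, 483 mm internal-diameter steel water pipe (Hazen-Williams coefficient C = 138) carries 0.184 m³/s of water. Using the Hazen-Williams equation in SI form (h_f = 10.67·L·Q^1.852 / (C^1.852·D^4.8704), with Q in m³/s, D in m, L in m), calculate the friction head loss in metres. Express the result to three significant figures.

h_f = 10.67·871·0.184^1.852 / (138^1.852·0.483^4.8704) = 1.524 m

h_f ≈ 1.52 m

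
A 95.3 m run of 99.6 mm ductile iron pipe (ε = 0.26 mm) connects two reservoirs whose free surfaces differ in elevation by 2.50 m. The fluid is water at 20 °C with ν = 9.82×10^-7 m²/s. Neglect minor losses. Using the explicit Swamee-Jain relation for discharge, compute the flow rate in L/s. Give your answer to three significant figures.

Swamee-Jain (Type II): Q = -0.965·√(gD⁵h_f/L)·ln[ε/(3.7D) + √(3.17ν²L/(gD³h_f))]
√(gD⁵h_f/L) = √(9.81·0.0996⁵·2.50/95.3) = 0.001588
ε/(3.7D) = 7.06×10^-4; √(3.17ν²L/(gD³h_f)) = 1.10×10^-4
Q = -0.965·0.001588·ln(8.152×10^-4) = 0.01090 m³/s
Check: V = 1.40 m/s, Re = 1.42×10^5, f = 0.02641, h_f = 2.52 m ≈ 2.50 m ✓

Q ≈ 10.9 L/s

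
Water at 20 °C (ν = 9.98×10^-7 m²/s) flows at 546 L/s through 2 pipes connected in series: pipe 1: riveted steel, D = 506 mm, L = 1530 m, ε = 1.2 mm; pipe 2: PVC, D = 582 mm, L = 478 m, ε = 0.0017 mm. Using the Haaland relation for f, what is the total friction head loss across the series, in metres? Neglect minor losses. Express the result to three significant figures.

H ≈ 30.0 m

Pipe 1: V = 2.715 m/s, Re = 1.38×10^6, ε/D = 0.00237, f = 0.02467, h_1 = f(L/D)V²/2g = 28.03 m
Pipe 2: V = 2.052 m/s, Re = 1.20×10^6, ε/D = 2.92×10^-6, f = 0.01130, h_2 = f(L/D)V²/2g = 1.992 m
Series → Q common, losses add: H = Σh = 30.02 m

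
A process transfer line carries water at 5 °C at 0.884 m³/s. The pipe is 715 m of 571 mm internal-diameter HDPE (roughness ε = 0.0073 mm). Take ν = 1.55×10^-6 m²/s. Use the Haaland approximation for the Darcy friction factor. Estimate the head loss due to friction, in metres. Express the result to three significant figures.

h_f ≈ 8.68 m

V = 4Q/(πD²) = 4·0.884/(π·0.571²) = 3.452 m/s
Re = VD/ν = 3.452·0.571/1.55×10^-6 = 1.27×10^6 → turbulent
ε/D = 0.0073/571 = 1.28×10^-5
Haaland: f = 0.01141
h_f = f(L/D)V²/(2g) = 0.01141·(715/0.571)·3.452²/(2·9.81) = 8.678 m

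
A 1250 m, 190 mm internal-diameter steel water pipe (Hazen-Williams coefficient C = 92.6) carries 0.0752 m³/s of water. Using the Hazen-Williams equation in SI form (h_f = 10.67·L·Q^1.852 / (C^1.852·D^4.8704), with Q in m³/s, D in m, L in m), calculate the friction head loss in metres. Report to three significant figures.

h_f ≈ 82.1 m

h_f = 10.67·1250·0.0752^1.852 / (92.6^1.852·0.190^4.8704) = 82.12 m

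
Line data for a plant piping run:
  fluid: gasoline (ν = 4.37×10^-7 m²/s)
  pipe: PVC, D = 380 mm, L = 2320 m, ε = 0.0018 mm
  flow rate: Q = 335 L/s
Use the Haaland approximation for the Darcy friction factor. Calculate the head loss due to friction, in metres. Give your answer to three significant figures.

V = 4Q/(πD²) = 4·0.335/(π·0.380²) = 2.954 m/s
Re = VD/ν = 2.954·0.380/4.37×10^-7 = 2.57×10^6 → turbulent
ε/D = 0.0018/380 = 4.74×10^-6
Haaland: f = 0.01010
h_f = f(L/D)V²/(2g) = 0.01010·(2320/0.380)·2.954²/(2·9.81) = 27.44 m

h_f ≈ 27.4 m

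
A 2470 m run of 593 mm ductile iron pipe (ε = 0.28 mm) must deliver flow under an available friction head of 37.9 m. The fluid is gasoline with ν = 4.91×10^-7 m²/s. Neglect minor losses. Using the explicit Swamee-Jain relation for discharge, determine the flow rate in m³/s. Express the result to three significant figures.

Q ≈ 0.905 m³/s

Swamee-Jain (Type II): Q = -0.965·√(gD⁵h_f/L)·ln[ε/(3.7D) + √(3.17ν²L/(gD³h_f))]
√(gD⁵h_f/L) = √(9.81·0.593⁵·37.9/2470) = 0.1051
ε/(3.7D) = 1.28×10^-4; √(3.17ν²L/(gD³h_f)) = 4.93×10^-6
Q = -0.965·0.1051·ln(1.325×10^-4) = 0.9052 m³/s
Check: V = 3.28 m/s, Re = 3.96×10^6, f = 0.01667, h_f = 38.0 m ≈ 37.9 m ✓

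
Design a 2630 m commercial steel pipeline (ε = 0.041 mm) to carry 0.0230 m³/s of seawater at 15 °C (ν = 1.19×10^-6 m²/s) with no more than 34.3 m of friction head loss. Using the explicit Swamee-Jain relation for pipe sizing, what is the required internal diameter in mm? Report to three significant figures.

D ≈ 145 mm

Swamee-Jain (Type III): D = 0.66·[ε^1.25·(LQ²/(gh_f))^4.75 + ν·Q^9.4·(L/(gh_f))^5.2]^0.04
LQ²/(gh_f) = 0.004135; L/(gh_f) = 7.816
Term 1 = ε^1.25·(…)^4.75 = 1.56×10^-17; Term 2 = ν·Q^9.4·(…)^5.2 = 2.09×10^-17
D = 0.66·(1.56×10^-17 + 2.09×10^-17)^0.04 = 0.1452 m = 145 mm
Check: V = 1.39 m/s, Re = 1.69×10^5, f = 0.01804, h_f = 32.1 m ≈ 34.3 m ✓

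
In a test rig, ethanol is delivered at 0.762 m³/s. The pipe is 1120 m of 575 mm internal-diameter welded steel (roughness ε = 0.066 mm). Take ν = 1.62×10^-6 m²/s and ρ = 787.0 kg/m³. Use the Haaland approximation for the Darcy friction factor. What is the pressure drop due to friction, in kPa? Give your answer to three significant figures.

V = 4Q/(πD²) = 4·0.762/(π·0.575²) = 2.934 m/s
Re = VD/ν = 2.934·0.575/1.62×10^-6 = 1.04×10^6 → turbulent
ε/D = 0.066/575 = 1.15×10^-4
Haaland: f = 0.01350
h_f = f(L/D)V²/(2g) = 0.01350·(1120/0.575)·2.934²/(2·9.81) = 11.54 m
Δp = ρg·h_f = 787.0·9.81·11.54 = 89.09 kPa

Δp ≈ 89.1 kPa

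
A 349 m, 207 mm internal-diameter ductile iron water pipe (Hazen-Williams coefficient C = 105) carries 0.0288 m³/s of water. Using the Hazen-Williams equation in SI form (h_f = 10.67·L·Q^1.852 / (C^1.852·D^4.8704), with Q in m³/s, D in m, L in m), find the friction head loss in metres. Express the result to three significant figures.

h_f = 10.67·349·0.0288^1.852 / (105^1.852·0.207^4.8704) = 2.023 m

h_f ≈ 2.02 m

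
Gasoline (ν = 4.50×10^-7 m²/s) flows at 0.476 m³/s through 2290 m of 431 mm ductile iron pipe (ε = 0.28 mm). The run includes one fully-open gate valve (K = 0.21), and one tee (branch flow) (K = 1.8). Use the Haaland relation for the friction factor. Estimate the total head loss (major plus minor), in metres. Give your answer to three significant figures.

V = 4Q/(πD²) = 3.263 m/s; V²/2g = 0.5425 m
Re = 3.12×10^6, ε/D = 6.50×10^-4 → f = 0.01788 (Haaland)
Major: h_f = f(L/D)·V²/2g = 0.01788·5313·0.5425 = 51.54 m
Minor: ΣK = 2.01; h_m = ΣK·V²/2g = 1.090 m
Total H_L = 51.54 + 1.090 = 52.63 m

H_L ≈ 52.6 m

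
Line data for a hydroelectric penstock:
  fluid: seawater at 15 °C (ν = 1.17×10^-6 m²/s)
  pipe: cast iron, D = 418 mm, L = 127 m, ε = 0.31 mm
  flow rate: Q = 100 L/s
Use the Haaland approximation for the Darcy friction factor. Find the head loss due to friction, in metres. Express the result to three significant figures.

h_f ≈ 0.160 m

V = 4Q/(πD²) = 4·0.100/(π·0.418²) = 0.7287 m/s
Re = VD/ν = 0.7287·0.418/1.17×10^-6 = 2.60×10^5 → turbulent
ε/D = 0.31/418 = 7.42×10^-4
Haaland: f = 0.01950
h_f = f(L/D)V²/(2g) = 0.01950·(127/0.418)·0.7287²/(2·9.81) = 0.1603 m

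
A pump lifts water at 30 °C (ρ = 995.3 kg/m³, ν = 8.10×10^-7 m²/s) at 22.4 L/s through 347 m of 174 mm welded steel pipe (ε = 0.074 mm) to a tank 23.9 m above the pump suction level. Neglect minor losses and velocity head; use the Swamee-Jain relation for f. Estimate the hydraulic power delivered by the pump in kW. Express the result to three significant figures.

P_hyd ≈ 5.59 kW

V = 4Q/(πD²) = 0.9420 m/s; Re = 2.02×10^5; ε/D = 4.25×10^-4; f = 0.01851
h_f = f(L/D)V²/2g = 1.669 m
Total head H = z + h_f = 23.9 + 1.669 = 25.57 m
P_hyd = ρgQH = 995.3·9.81·0.0224·25.57 = 5.592 kW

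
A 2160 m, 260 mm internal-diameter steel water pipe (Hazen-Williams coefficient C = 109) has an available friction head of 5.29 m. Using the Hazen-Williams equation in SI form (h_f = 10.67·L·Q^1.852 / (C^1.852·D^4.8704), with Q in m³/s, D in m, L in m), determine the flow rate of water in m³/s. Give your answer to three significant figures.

Rearranging: Q = [h_f·C^1.852·D^4.8704 / (10.67·L)]^(1/1.852)
Q = [5.29·109^1.852·0.260^4.8704 / (10.67·2160)]^0.540 = 0.03419 m³/s

Q ≈ 0.0342 m³/s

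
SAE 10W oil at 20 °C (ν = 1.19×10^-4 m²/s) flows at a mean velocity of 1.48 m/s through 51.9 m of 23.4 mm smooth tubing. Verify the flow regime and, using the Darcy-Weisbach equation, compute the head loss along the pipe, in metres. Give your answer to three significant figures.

Re = VD/ν = 1.48·0.02340/1.19×10^-4 = 291 → laminar (Re < 2300)
f = 64/Re = 0.2199
h_f = f(L/D)V²/(2g) = 0.2199·(51.9/0.02340)·1.48²/(2·9.81) = 54.45 m

h_f ≈ 54.5 m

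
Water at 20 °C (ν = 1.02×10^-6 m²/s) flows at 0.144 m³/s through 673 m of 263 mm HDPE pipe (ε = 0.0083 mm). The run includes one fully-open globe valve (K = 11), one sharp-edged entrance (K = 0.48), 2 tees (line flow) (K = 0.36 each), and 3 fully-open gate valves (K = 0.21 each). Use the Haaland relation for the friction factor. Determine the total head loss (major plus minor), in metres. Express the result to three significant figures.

H_L ≈ 16.4 m

V = 4Q/(πD²) = 2.651 m/s; V²/2g = 0.3581 m
Re = 6.83×10^5, ε/D = 3.16×10^-5 → f = 0.01283 (Haaland)
Major: h_f = f(L/D)·V²/2g = 0.01283·2559·0.3581 = 11.76 m
Minor: ΣK = 12.8; h_m = ΣK·V²/2g = 4.595 m
Total H_L = 11.76 + 4.595 = 16.35 m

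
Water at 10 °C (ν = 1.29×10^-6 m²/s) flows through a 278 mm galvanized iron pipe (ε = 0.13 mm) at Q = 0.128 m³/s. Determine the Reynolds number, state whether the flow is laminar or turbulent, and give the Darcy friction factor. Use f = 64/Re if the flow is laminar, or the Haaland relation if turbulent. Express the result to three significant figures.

Re ≈ 4.54×10^5; turbulent; f ≈ 0.0174

V = 4Q/(πD²) = 2.109 m/s
Re = VD/ν = 2.109·0.278/1.29×10^-6 = 4.54×10^5
Re > 4000 → turbulent; ε/D = 4.68×10^-4
Haaland: f = 0.01745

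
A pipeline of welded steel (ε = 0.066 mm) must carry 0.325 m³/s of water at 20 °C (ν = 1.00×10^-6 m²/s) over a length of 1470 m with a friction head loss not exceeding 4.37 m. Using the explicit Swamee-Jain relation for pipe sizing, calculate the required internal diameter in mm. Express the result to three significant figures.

D ≈ 535 mm

Swamee-Jain (Type III): D = 0.66·[ε^1.25·(LQ²/(gh_f))^4.75 + ν·Q^9.4·(L/(gh_f))^5.2]^0.04
LQ²/(gh_f) = 3.622; L/(gh_f) = 34.29
Term 1 = ε^1.25·(…)^4.75 = 0.00269; Term 2 = ν·Q^9.4·(…)^5.2 = 0.00248
D = 0.66·(0.00269 + 0.00248)^0.04 = 0.5347 m = 535 mm
Check: V = 1.45 m/s, Re = 7.74×10^5, f = 0.01413, h_f = 4.15 m ≈ 4.37 m ✓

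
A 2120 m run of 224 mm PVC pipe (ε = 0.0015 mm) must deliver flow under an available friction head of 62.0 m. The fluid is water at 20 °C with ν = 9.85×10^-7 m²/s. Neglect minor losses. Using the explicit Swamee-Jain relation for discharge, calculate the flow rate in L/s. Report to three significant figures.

Q ≈ 127 L/s

Swamee-Jain (Type II): Q = -0.965·√(gD⁵h_f/L)·ln[ε/(3.7D) + √(3.17ν²L/(gD³h_f))]
√(gD⁵h_f/L) = √(9.81·0.224⁵·62.0/2120) = 0.01272
ε/(3.7D) = 1.81×10^-6; √(3.17ν²L/(gD³h_f)) = 3.09×10^-5
Q = -0.965·0.01272·ln(3.269×10^-5) = 0.1268 m³/s
Check: V = 3.22 m/s, Re = 7.32×10^5, f = 0.01238, h_f = 61.8 m ≈ 62.0 m ✓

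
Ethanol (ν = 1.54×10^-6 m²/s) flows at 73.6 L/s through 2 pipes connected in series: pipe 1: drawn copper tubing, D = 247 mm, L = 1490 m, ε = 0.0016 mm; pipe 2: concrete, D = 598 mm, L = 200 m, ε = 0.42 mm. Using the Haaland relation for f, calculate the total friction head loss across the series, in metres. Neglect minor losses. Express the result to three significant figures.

H ≈ 10.9 m

Pipe 1: V = 1.536 m/s, Re = 2.46×10^5, ε/D = 6.48×10^-6, f = 0.01493, h_1 = f(L/D)V²/2g = 10.83 m
Pipe 2: V = 0.2621 m/s, Re = 1.02×10^5, ε/D = 7.02×10^-4, f = 0.02084, h_2 = f(L/D)V²/2g = 0.02439 m
Series → Q common, losses add: H = Σh = 10.86 m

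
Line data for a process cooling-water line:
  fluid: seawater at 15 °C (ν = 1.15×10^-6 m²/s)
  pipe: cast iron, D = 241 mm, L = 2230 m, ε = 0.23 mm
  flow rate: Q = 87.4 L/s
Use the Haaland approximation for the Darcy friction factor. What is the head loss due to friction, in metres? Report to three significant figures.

V = 4Q/(πD²) = 4·0.0874/(π·0.241²) = 1.916 m/s
Re = VD/ν = 1.916·0.241/1.15×10^-6 = 4.02×10^5 → turbulent
ε/D = 0.23/241 = 9.54×10^-4
Haaland: f = 0.02012
h_f = f(L/D)V²/(2g) = 0.02012·(2230/0.241)·1.916²/(2·9.81) = 34.83 m

h_f ≈ 34.8 m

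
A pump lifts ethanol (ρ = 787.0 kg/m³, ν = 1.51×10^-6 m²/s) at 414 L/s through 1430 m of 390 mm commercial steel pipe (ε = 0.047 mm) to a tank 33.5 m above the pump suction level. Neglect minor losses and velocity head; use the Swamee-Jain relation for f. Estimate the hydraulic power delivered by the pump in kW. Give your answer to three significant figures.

V = 4Q/(πD²) = 3.466 m/s; Re = 8.95×10^5; ε/D = 1.21×10^-4; f = 0.01392
h_f = f(L/D)V²/2g = 31.24 m
Total head H = z + h_f = 33.5 + 31.24 = 64.74 m
P_hyd = ρgQH = 787.0·9.81·0.414·64.74 = 206.9 kW

P_hyd ≈ 207 kW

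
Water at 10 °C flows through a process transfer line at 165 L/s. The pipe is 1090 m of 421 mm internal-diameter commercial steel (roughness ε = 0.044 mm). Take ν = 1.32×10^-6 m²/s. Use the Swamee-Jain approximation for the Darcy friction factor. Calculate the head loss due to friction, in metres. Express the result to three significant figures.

h_f ≈ 2.78 m

V = 4Q/(πD²) = 4·0.165/(π·0.421²) = 1.185 m/s
Re = VD/ν = 1.185·0.421/1.32×10^-6 = 3.78×10^5 → turbulent
ε/D = 0.044/421 = 1.05×10^-4
Swamee-Jain: f = 0.01501
h_f = f(L/D)V²/(2g) = 0.01501·(1090/0.421)·1.185²/(2·9.81) = 2.784 m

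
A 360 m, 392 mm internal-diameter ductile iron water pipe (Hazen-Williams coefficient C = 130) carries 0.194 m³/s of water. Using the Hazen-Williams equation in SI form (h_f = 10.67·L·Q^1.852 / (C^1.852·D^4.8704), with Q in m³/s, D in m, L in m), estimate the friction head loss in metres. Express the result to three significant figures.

h_f ≈ 2.14 m

h_f = 10.67·360·0.194^1.852 / (130^1.852·0.392^4.8704) = 2.144 m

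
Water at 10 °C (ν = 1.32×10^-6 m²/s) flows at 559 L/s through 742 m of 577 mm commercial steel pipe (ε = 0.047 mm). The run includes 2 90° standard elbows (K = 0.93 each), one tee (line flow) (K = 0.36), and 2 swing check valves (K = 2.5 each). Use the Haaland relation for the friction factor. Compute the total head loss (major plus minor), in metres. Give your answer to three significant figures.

V = 4Q/(πD²) = 2.138 m/s; V²/2g = 0.2329 m
Re = 9.34×10^5, ε/D = 8.15×10^-5 → f = 0.01313 (Haaland)
Major: h_f = f(L/D)·V²/2g = 0.01313·1286·0.2329 = 3.932 m
Minor: ΣK = 7.22; h_m = ΣK·V²/2g = 1.682 m
Total H_L = 3.932 + 1.682 = 5.614 m

H_L ≈ 5.61 m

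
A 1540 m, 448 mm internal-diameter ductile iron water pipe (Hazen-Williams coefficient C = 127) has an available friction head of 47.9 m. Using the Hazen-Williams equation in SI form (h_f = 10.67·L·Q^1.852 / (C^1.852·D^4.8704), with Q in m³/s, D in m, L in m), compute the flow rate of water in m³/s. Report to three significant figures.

Q ≈ 0.657 m³/s

Rearranging: Q = [h_f·C^1.852·D^4.8704 / (10.67·L)]^(1/1.852)
Q = [47.9·127^1.852·0.448^4.8704 / (10.67·1540)]^0.540 = 0.6573 m³/s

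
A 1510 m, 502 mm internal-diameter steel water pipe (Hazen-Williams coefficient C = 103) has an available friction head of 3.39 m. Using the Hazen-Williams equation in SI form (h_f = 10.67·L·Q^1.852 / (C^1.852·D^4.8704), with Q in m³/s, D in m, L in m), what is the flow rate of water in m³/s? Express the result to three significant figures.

Q ≈ 0.174 m³/s

Rearranging: Q = [h_f·C^1.852·D^4.8704 / (10.67·L)]^(1/1.852)
Q = [3.39·103^1.852·0.502^4.8704 / (10.67·1510)]^0.540 = 0.1739 m³/s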